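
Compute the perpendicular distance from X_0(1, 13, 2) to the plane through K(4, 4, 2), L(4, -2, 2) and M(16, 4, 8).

3√5/5

KL = (0, -6, 0) and KM = (12, 0, 6), so a normal is n = KL × KM = (-36, 0, 72).
Then n·(1, 13, 2) - 0 = 108.
|n| = √(1296 + 0 + 5184) = 36√5, so the distance is |108|/(36√5) = 3√5/5.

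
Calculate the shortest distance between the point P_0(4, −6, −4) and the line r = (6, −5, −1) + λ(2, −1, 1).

2√2

Direction vector d = (2, −1, 1).
AP = (−2, −1, −3); AP·d = -6, |AP|² = 14, |d|² = 6.
distance² = |AP|² − (AP·d)²/|d|² = 14 − 36/6 = 8, so the distance is 2√2.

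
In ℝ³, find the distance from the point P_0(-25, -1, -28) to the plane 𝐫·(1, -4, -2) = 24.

d = |1·(-25) + (-4)·(-1) + (-2)·(-28) − 24| / √(1 + 16 + 4) = |11| / √21 = 11√21/21.

11/√21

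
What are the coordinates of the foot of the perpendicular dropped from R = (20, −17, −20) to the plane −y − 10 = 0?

(20, -10, -20)

n = (0, −1, 0), |n|² = 1, and n·R − 10 = 7.
t = 7/1 = 7, so the foot is R − t·n = (20, −17, −20) − 7·(0, −1, 0) = (20, −10, −20).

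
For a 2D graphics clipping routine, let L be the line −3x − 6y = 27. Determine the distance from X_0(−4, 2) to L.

9/√5

d = |(-3)·(-4) + (-6)·2 − 27| / √(9 + 36) = |-27|/(3√5) = 9/√5.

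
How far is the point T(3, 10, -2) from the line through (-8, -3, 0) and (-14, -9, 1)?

√2

A direction vector is d = (-6, -6, 1).
AP = (11, 13, -2), and AP × d = (1, 1, 12).
|AP × d|² = 146 and |d|² = 73, so the distance is √(146/73) = √2.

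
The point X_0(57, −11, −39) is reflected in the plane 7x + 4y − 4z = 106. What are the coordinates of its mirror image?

(-13, -51, 1)

n = (7, 4, −4), |n|² = 81, n·X_0 − 106 = 405, so t = 405/81 = 5.
Foot F = X_0 − 5·n = (22, −31, −19); the reflection is 2F − X_0 = (−13, −51, 1).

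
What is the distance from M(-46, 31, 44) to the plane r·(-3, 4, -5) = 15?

27/(5√2)

Normal vector n = (-3, 4, -5), and n·(-46, 31, 44) - 15 = 27.
|n| = √(9 + 16 + 25) = 5√2, so the distance is |27|/(5√2) = 27√2/10.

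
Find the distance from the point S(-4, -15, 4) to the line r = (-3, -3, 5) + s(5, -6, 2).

9

Direction vector d = (5, -6, 2).
AP = (-1, -12, -1), and AP × d = (-30, -3, 66).
|AP × d|² = 5265 and |d|² = 65, so the distance is √(5265/65) = √81 = 9.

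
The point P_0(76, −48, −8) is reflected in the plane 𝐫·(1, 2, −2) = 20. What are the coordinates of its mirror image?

n = (1, 2, −2), |n|² = 9, n·P_0 − 20 = -24, so t = -24/9 = -8/3.
Foot F = P_0 − (-8/3)·n = (236/3, −128/3, −40/3); the reflection is 2F − P_0 = (244/3, −112/3, −56/3).

(244/3, -112/3, -56/3)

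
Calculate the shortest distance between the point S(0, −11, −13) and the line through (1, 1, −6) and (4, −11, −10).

A direction vector is d = (3, −12, −4).
AP = (−1, −12, −7), and AP × d = (−36, −25, 48).
|AP × d|² = 4225 and |d|² = 169, so the distance is √(4225/169) = √25 = 5.

5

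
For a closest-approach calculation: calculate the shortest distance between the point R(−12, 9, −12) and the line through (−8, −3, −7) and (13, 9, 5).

√185

A direction vector is d = (21, 12, 12).
AP = (−4, 12, −5); AP·d = 0, |AP|² = 185, |d|² = 729.
distance² = |AP|² − (AP·d)²/|d|² = 185 − 0/729 = 185, so the distance is √185.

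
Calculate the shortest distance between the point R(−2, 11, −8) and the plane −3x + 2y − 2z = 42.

Normal vector n = (−3, 2, −2), and n·(−2, 11, −8) − 42 = 2.
|n| = √(9 + 4 + 4) = √17, so the distance is |2|/√17 = 2√17/17.

2/√17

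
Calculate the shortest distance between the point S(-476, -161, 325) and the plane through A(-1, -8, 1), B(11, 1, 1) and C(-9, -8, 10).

AB = (12, 9, 0) and AC = (-8, 0, 9), so a normal is n = AB × AC = (81, -108, 72).
d = |81·(-476) + (-108)·(-161) + 72·325 − 855| / √(6561 + 11664 + 5184) = |1377| / 153 = 9.

9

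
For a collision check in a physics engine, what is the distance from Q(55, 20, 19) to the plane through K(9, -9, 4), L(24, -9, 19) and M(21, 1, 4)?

19/√86

KL = (15, 0, 15) and KM = (12, 10, 0), so a normal is n = KL × KM = (-150, 180, 150).
Then n·(55, 20, 19) - (-2370) = 570.
|n| = √(22500 + 32400 + 22500) = 30√86, so the distance is |570|/(30√86) = 19√86/86.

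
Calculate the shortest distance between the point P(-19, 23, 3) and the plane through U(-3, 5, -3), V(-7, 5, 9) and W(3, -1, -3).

12√19/19

UV = (-4, 0, 12) and UW = (6, -6, 0), so a normal is n = UV × UW = (72, 72, 24).
Then n·(-19, 23, 3) - 72 = 288.
|n| = √(5184 + 5184 + 576) = 24√19, so the distance is |288|/(24√19) = 12√19/19.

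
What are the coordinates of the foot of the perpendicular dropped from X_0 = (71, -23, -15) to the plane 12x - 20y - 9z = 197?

(47, 17, 3)

n = (12, -20, -9), |n|² = 625, and n·X_0 − 197 = 1250.
t = 1250/625 = 2, so the foot is X_0 − t·n = (71, -23, -15) − 2·(12, -20, -9) = (47, 17, 3).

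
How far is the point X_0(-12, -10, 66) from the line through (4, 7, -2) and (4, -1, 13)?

√545

A direction vector is d = (0, -8, 15).
AP = (-16, -17, 68), and AP × d = (289, 240, 128).
|AP × d|² = 157505 and |d|² = 289, so the distance is √(157505/289) = √545.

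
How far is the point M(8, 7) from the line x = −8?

d = |1·8 + 0·7 − (-8)| / √(1 + 0) = |16|/1 = 16.

16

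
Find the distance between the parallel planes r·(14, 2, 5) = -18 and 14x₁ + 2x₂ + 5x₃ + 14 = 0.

Both planes have normal n = (14, 2, 5), |n| = 15. Any point on the first plane is at distance |(-14) − (-18)|/|n| = 4/15 from the second.

4/15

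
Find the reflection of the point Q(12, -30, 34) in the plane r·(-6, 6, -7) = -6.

(-36, 18, -22)

n = (-6, 6, -7), |n|² = 121, n·Q − (-6) = -484, so t = -484/121 = -4.
Foot F = Q − (-4)·n = (-12, -6, 6); the reflection is 2F − Q = (-36, 18, -22).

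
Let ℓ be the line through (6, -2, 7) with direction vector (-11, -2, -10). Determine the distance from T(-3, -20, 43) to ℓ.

Direction vector d = (-11, -2, -10).
AP = (-9, -18, 36), and AP × d = (252, -486, -180).
|AP × d|² = 332100 and |d|² = 225, so the distance is √(332100/225) = √1476 = 6√41.

6√41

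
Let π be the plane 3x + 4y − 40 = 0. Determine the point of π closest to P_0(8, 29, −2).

n = (3, 4, 0), |n|² = 25, and n·P_0 − 40 = 100.
t = 100/25 = 4, so the foot is P_0 − t·n = (8, 29, −2) − 4·(3, 4, 0) = (−4, 13, −2).

(-4, 13, -2)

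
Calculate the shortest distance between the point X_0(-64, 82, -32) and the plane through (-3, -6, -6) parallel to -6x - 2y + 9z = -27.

4

Parallel planes share the normal n = (-6, -2, 9); since (-3, -6, -6) lies on the plane, its equation is -6x - 2y + 9z = -24.
Then n·(-64, 82, -32) - (-24) = -44.
|n| = √(36 + 4 + 81) = 11, so the distance is |-44|/11 = 4.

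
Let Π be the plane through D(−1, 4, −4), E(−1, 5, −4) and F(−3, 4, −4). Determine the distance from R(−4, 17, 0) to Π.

DE = (0, 1, 0) and DF = (−2, 0, 0), so a normal is n = DE × DF = (0, 0, 2).
d = |2·0 − (-8)| / √(0 + 0 + 4) = |8| / 2 = 4.

4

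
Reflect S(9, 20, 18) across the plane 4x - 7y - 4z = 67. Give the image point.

(33, -22, -6)

With n = (4, -7, -4), the signed offset is (n·S − 67)/|n|² = -243/81 = -3.
S' = S − 2t·n = (9, 20, 18) − (-6)·(4, -7, -4) = (33, -22, -6).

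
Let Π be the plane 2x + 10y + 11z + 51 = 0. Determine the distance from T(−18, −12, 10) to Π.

Normal vector n = (2, 10, 11), and n·(−18, −12, 10) − (−51) = 5.
|n| = √(4 + 100 + 121) = 15, so the distance is |5|/15 = 1/3.

1/3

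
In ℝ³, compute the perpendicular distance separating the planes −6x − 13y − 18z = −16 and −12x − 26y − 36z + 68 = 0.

18/23

Divide the second equation by 2 to match normals: −6x − 13y − 18z = -34.
With common normal n = (−6, −13, −18) (|n| = 23), the distance is |(-16) − (-34)|/|n| = 18/23.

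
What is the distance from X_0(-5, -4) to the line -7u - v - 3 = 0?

18√2/5

d = |(-7)·(-5) + (-1)·(-4) − 3| / √(49 + 1) = |36|/(5√2) = 18√2/5.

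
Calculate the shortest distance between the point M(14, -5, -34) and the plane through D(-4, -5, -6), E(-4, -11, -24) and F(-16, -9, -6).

DE = (0, -6, -18) and DF = (-12, -4, 0), so a normal is n = DE × DF = (-72, 216, -72).
Then n·(14, -5, -34) - (-360) = 720.
|n| = √(5184 + 46656 + 5184) = 72√11, so the distance is |720|/(72√11) = 10√11/11.

10/√11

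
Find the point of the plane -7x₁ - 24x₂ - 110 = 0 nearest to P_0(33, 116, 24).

(-2, -4, 24)

n = (-7, -24, 0), |n|² = 625, and n·P_0 − 110 = -3125.
t = -3125/625 = -5, so the foot is P_0 − t·n = (33, 116, 24) − (-5)·(-7, -24, 0) = (-2, -4, 24).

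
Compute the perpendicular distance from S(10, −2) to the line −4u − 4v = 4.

9/√2

d = |(-4)·10 + (-4)·(-2) − 4| / √(16 + 16) = |-36|/(4√2) = 9/√2.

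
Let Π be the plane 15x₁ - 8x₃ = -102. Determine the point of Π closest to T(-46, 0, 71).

(14, 0, 39)

n = (15, 0, -8), |n|² = 289, and n·T − (-102) = -1156.
t = -1156/289 = -4, so the foot is T − t·n = (-46, 0, 71) − (-4)·(15, 0, -8) = (14, 0, 39).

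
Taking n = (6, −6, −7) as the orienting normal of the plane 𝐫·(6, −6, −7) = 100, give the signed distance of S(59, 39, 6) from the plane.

-2

n·S − 100 = -22.
|n| = 11, so the signed distance is -22/11 = -2.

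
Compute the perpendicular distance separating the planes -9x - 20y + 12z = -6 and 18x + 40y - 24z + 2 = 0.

Divide the second equation by -2 to match normals: -9x - 20y + 12z = 1.
Both planes have normal n = (-9, -20, 12), |n| = 25. Any point on the first plane is at distance |1 − (-6)|/|n| = 7/25 from the second.

7/25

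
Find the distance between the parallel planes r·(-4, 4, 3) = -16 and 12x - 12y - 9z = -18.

Divide the second equation by -3 to match normals: -4x + 4y + 3z = 6.
With common normal n = (-4, 4, 3) (|n| = √41), the distance is |(-16) − 6|/|n| = 22/√41.

22/√41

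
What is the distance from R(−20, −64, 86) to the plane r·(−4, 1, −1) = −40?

5√2

Normal vector n = (−4, 1, −1), and n·(−20, −64, 86) − (−40) = −30.
|n| = √(16 + 1 + 1) = 3√2, so the distance is |-30|/(3√2) = 5√2.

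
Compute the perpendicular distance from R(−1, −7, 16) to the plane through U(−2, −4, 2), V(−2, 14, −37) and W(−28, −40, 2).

UV = (0, 18, −39) and UW = (−26, −36, 0), so a normal is n = UV × UW = (−1404, 1014, 468).
n = (−1404, 1014, 468); n·P − (-312) = 2106; |n| = 1794; distance = 2106/1794 = 27/23.

27/23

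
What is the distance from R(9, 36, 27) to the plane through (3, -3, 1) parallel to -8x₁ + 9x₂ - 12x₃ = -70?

9/17

Parallel planes share the normal n = (-8, 9, -12); since (3, -3, 1) lies on the plane, its equation is -8x₁ + 9x₂ - 12x₃ = -63.
Then n·(9, 36, 27) - (-63) = -9.
|n| = √(64 + 81 + 144) = 17, so the distance is |-9|/17 = 9/17.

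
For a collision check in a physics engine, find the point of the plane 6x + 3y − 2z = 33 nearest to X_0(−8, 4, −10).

(-2, 7, -12)

n = (6, 3, −2), |n|² = 49, and n·X_0 − 33 = -49.
t = -49/49 = -1, so the foot is X_0 − t·n = (−8, 4, −10) − (-1)·(6, 3, −2) = (−2, 7, −12).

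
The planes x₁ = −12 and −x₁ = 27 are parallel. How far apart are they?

15

Divide the second equation by -1 to match normals: x₁ = -27.
With common normal n = (1, 0, 0) (|n| = 1), the distance is |(-12) − (-27)|/|n| = 15/1 = 15.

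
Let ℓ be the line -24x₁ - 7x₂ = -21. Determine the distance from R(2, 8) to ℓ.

83/25

The normal to the line is n = (-24, -7) with |n| = 25.
|n·R − (-21)| = |-104 − (-21)| = 83, so the distance is 83/25.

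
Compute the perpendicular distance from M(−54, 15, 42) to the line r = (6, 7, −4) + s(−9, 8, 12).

Direction vector d = (−9, 8, 12).
AP = (−60, 8, 46), and AP × d = (−272, 306, −408).
|AP × d|² = 334084 and |d|² = 289, so the distance is √(334084/289) = √1156 = 34.

34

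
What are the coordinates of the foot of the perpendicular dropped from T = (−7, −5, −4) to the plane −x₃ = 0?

n = (0, 0, −1), |n|² = 1, and n·T − 0 = 4.
t = 4/1 = 4, so the foot is T − t·n = (−7, −5, −4) − 4·(0, 0, −1) = (−7, −5, 0).

(-7, -5, 0)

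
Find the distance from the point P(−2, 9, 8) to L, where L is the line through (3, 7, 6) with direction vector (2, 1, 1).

Direction vector d = (2, 1, 1).
AP = (−5, 2, 2); AP·d = -6, |AP|² = 33, |d|² = 6.
distance² = |AP|² − (AP·d)²/|d|² = 33 − 36/6 = 27, so the distance is 3√3.

3√3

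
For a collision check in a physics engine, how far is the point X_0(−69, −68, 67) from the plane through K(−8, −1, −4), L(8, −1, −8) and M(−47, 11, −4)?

1

KL = (16, 0, −4) and KM = (−39, 12, 0), so a normal is n = KL × KM = (48, 156, 192).
Then n·(−69, −68, 67) − (−1308) = 252.
|n| = √(2304 + 24336 + 36864) = 252, so the distance is |252|/252 = 1.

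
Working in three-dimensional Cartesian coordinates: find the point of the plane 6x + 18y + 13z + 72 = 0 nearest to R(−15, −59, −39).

n = (6, 18, 13), |n|² = 529, and n·R − (-72) = -1587.
t = -1587/529 = -3, so the foot is R − t·n = (−15, −59, −39) − (-3)·(6, 18, 13) = (3, −5, 0).

(3, -5, 0)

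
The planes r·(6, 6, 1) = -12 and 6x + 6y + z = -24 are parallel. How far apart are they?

12√73/73

With common normal n = (6, 6, 1) (|n| = √73), the distance is |(-12) − (-24)|/|n| = 12/√73 = 12√73/73.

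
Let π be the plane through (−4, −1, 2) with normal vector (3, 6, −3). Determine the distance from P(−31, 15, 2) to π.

5√6/6

The plane has equation n·(r − (−4, −1, 2)) = 0, i.e. n·r = -24.
d = |3·(-31) + 6·15 + (-3)·2 − (-24)| / √(9 + 36 + 9) = |15| / (3√6) = 5√6/6.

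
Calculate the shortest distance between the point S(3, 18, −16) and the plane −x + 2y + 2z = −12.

d = |(-1)·3 + 2·18 + 2·(-16) − (-12)| / √(1 + 4 + 4) = |13| / 3 = 13/3.

13/3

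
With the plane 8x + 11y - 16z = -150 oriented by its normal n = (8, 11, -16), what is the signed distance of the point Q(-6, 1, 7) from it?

n·Q − (-150) = 1.
|n| = 21, so the signed distance is 1/21.

1/21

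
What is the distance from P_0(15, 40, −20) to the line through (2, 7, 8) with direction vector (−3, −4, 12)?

√521

Direction vector d = (−3, −4, 12).
AP = (13, 33, −28), and AP × d = (284, −72, 47).
|AP × d|² = 88049 and |d|² = 169, so the distance is √(88049/169) = √521.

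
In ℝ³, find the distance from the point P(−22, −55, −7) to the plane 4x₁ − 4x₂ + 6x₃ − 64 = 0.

Normal vector n = (4, −4, 6), and n·(−22, −55, −7) − 64 = 26.
|n| = √(16 + 16 + 36) = 2√17, so the distance is |26|/(2√17) = 13/√17.

13√17/17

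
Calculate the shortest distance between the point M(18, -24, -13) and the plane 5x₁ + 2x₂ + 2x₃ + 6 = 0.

n = (5, 2, 2); n·P − (-6) = 22; |n| = √33; distance = 22/√33.

22/√33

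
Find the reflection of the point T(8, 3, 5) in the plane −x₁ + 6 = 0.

n = (−1, 0, 0), |n|² = 1, n·T − (-6) = -2, so t = -2/1 = -2.
Foot F = T − (-2)·n = (6, 3, 5); the reflection is 2F − T = (4, 3, 5).

(4, 3, 5)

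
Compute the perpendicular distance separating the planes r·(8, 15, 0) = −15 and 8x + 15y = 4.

19/17

With common normal n = (8, 15, 0) (|n| = 17), the distance is |(-15) − 4|/|n| = 19/17.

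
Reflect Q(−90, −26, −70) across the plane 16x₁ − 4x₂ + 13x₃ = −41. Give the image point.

(70, -66, 60)

With n = (16, −4, 13), the signed offset is (n·Q − (-41))/|n|² = -2205/441 = -5.
Q' = Q − 2t·n = (−90, −26, −70) − (-10)·(16, −4, 13) = (70, −66, 60).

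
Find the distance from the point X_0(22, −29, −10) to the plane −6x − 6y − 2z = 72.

Normal vector n = (−6, −6, −2), and n·(22, −29, −10) − 72 = −10.
|n| = √(36 + 36 + 4) = 2√19, so the distance is |-10|/(2√19) = 5√19/19.

5/√19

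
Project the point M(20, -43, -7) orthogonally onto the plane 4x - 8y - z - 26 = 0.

The perpendicular from M has direction n = (4, -8, -1): r = (20, -43, -7) + μ(4, -8, -1).
Substitute into the plane: n·(M + μn) = 26 gives 431 + 81μ = 26, so μ = -5.
Foot = (20, -43, -7) + (-5)·(4, -8, -1) = (0, -3, -2).

(0, -3, -2)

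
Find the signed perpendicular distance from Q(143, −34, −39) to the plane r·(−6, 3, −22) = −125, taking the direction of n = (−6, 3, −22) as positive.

1

n·Q − (-125) = 23.
|n| = 23, so the signed distance is 23/23 = 1.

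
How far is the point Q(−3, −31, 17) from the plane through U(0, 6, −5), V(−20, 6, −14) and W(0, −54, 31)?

UV = (−20, 0, −9) and UW = (0, −60, 36), so a normal is n = UV × UW = (−540, 720, 1200).
d = |(-540)·(-3) + 720·(-31) + 1200·17 − (-1680)| / √(291600 + 518400 + 1440000) = |1380| / 1500 = 23/25.

23/25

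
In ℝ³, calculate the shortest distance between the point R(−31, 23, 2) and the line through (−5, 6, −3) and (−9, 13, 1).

A direction vector is d = (−4, 7, 4).
AP = (−26, 17, 5), and AP × d = (33, 84, −114).
|AP × d|² = 21141 and |d|² = 81, so the distance is √(21141/81) = √261 = 3√29.

3√29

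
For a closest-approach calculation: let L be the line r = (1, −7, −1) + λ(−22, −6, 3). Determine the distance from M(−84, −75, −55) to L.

Direction vector d = (−22, −6, 3).
AP = (−85, −68, −54); AP·d = 2116, |AP|² = 14765, |d|² = 529.
distance² = |AP|² − (AP·d)²/|d|² = 14765 − 4477456/529 = 6301, so the distance is √6301.

√6301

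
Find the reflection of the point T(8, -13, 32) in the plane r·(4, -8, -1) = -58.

n = (4, -8, -1), |n|² = 81, n·T − (-58) = 162, so t = 162/81 = 2.
Foot F = T − 2·n = (0, 3, 34); the reflection is 2F − T = (-8, 19, 36).

(-8, 19, 36)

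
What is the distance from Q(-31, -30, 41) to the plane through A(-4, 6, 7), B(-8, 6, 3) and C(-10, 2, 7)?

14√17/17

AB = (-4, 0, -4) and AC = (-6, -4, 0), so a normal is n = AB × AC = (-16, 24, 16).
Then n·(-31, -30, 41) - 320 = 112.
|n| = √(256 + 576 + 256) = 8√17, so the distance is |112|/(8√17) = 14√17/17.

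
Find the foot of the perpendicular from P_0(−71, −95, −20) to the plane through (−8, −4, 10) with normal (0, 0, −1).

The perpendicular from P_0 has direction n = (0, 0, −1): r = (−71, −95, −20) + μ(0, 0, −1).
Substitute into the plane: n·(P_0 + μn) = -10 gives 20 + 1μ = -10, so μ = -30.
Foot = (−71, −95, −20) + (-30)·(0, 0, −1) = (−71, −95, 10).

(-71, -95, 10)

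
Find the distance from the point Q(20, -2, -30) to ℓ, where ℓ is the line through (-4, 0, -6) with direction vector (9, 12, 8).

34

Direction vector d = (9, 12, 8).
AP = (24, -2, -24), and AP × d = (272, -408, 306).
|AP × d|² = 334084 and |d|² = 289, so the distance is √(334084/289) = √1156 = 34.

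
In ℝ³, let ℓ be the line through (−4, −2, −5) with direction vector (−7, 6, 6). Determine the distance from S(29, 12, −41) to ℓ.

Direction vector d = (−7, 6, 6).
AP = (33, 14, −36), and AP × d = (300, 54, 296).
|AP × d|² = 180532 and |d|² = 121, so the distance is √(180532/121) = √1492 = 2√373.

2√373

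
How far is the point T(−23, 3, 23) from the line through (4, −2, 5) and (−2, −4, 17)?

3√38

A direction vector is d = (−6, −2, 12).
AP = (−27, 5, 18); AP·d = 368, |AP|² = 1078, |d|² = 184.
distance² = |AP|² − (AP·d)²/|d|² = 1078 − 135424/184 = 342, so the distance is 3√38.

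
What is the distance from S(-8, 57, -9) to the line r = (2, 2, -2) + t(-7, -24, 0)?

Direction vector d = (-7, -24, 0).
AP = (-10, 55, -7), and AP × d = (-168, 49, 625).
|AP × d|² = 421250 and |d|² = 625, so the distance is √(421250/625) = √674.

√674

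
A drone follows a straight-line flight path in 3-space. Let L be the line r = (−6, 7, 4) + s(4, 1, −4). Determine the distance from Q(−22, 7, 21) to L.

Direction vector d = (4, 1, −4).
AP = (−16, 0, 17); AP·d = -132, |AP|² = 545, |d|² = 33.
distance² = |AP|² − (AP·d)²/|d|² = 545 − 17424/33 = 17, so the distance is √17.

√17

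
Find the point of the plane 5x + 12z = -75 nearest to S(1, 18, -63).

(21, 18, -15)

n = (5, 0, 12), |n|² = 169, and n·S − (-75) = -676.
t = -676/169 = -4, so the foot is S − t·n = (1, 18, -63) − (-4)·(5, 0, 12) = (21, 18, -15).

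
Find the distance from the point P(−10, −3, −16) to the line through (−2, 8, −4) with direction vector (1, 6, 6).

√37

Direction vector d = (1, 6, 6).
AP = (−8, −11, −12); AP·d = -146, |AP|² = 329, |d|² = 73.
distance² = |AP|² − (AP·d)²/|d|² = 329 − 21316/73 = 37, so the distance is √37.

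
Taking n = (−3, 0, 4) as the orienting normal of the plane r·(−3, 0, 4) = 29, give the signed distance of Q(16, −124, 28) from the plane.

7

n·Q − 29 = 35.
|n| = 5, so the signed distance is 35/5 = 7.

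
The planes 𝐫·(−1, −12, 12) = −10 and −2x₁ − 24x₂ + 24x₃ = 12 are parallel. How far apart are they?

Divide the second equation by 2 to match normals: −x₁ − 12x₂ + 12x₃ = 6.
With common normal n = (−1, −12, 12) (|n| = 17), the distance is |(-10) − 6|/|n| = 16/17.

16/17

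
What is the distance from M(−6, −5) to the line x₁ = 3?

The normal to the line is n = (1, 0) with |n| = 1.
|n·M − 3| = |-6 − 3| = 9, so the distance is 9/1 = 9.

9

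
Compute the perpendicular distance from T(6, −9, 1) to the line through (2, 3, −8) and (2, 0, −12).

A direction vector is d = (0, −3, −4).
AP = (4, −12, 9); AP·d = 0, |AP|² = 241, |d|² = 25.
distance² = |AP|² − (AP·d)²/|d|² = 241 − 0/25 = 241, so the distance is √241.

√241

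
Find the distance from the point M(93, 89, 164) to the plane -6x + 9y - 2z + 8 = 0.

n = (-6, 9, -2); n·P − (-8) = -77; |n| = 11; distance = 77/11 = 7.

7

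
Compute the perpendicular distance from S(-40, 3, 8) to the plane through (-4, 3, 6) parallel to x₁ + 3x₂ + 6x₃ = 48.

12√46/23

Parallel planes share the normal n = (1, 3, 6); since (-4, 3, 6) lies on the plane, its equation is x₁ + 3x₂ + 6x₃ = 41.
Then n·(-40, 3, 8) - 41 = -24.
|n| = √(1 + 9 + 36) = √46, so the distance is |-24|/√46 = 24/√46.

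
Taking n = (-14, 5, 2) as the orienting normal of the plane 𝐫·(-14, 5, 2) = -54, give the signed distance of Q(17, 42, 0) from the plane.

26/15

n·Q − (-54) = 26.
|n| = 15, so the signed distance is 26/15.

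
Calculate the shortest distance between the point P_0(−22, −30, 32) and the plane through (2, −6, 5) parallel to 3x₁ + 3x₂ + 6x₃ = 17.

√6

Parallel planes share the normal n = (3, 3, 6); since (2, −6, 5) lies on the plane, its equation is 3x₁ + 3x₂ + 6x₃ = 18.
n = (3, 3, 6); n·P − 18 = 18; |n| = 3√6; distance = 18/(3√6) = √6.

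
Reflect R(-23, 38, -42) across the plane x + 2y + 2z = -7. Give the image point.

(-53/3, 146/3, -94/3)

n = (1, 2, 2), |n|² = 9, n·R − (-7) = -24, so t = -24/9 = -8/3.
Foot F = R − (-8/3)·n = (-61/3, 130/3, -110/3); the reflection is 2F − R = (-53/3, 146/3, -94/3).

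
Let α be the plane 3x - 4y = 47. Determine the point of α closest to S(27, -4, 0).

n = (3, -4, 0), |n|² = 25, and n·S − 47 = 50.
t = 50/25 = 2, so the foot is S − t·n = (27, -4, 0) − 2·(3, -4, 0) = (21, 4, 0).

(21, 4, 0)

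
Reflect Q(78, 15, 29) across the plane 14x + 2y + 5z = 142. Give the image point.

(-62, -5, -21)

n = (14, 2, 5), |n|² = 225, n·Q − 142 = 1125, so t = 1125/225 = 5.
Foot F = Q − 5·n = (8, 5, 4); the reflection is 2F − Q = (-62, -5, -21).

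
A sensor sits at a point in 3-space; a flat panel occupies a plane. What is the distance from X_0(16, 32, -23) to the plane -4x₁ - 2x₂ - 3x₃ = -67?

8/√29

n = (-4, -2, -3); n·P − (-67) = 8; |n| = √29; distance = 8/√29 = 8√29/29.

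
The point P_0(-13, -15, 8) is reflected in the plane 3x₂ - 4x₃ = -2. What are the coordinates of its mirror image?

(-13, 3, -16)

With n = (0, 3, -4), the signed offset is (n·P_0 − (-2))/|n|² = -75/25 = -3.
P_0' = P_0 − 2t·n = (-13, -15, 8) − (-6)·(0, 3, -4) = (-13, 3, -16).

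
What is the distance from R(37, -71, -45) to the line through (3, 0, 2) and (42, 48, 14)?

A direction vector is d = (39, 48, 12).
AP = (34, -71, -47); AP·d = -2646, |AP|² = 8406, |d|² = 3969.
distance² = |AP|² − (AP·d)²/|d|² = 8406 − 7001316/3969 = 6642, so the distance is 9√82.

9√82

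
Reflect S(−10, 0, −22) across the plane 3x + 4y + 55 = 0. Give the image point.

With n = (3, 4, 0), the signed offset is (n·S − (-55))/|n|² = 25/25 = 1.
S' = S − 2t·n = (−10, 0, −22) − 2·(3, 4, 0) = (−16, −8, −22).

(-16, -8, -22)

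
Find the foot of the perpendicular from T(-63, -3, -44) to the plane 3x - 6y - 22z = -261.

(-69, 9, 0)

n = (3, -6, -22), |n|² = 529, and n·T − (-261) = 1058.
t = 1058/529 = 2, so the foot is T − t·n = (-63, -3, -44) − 2·(3, -6, -22) = (-69, 9, 0).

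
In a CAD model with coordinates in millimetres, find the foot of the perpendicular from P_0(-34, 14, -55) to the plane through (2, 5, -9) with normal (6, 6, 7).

(-10, 38, -27)

n = (6, 6, 7), |n|² = 121, and n·P_0 − (-21) = -484.
t = -484/121 = -4, so the foot is P_0 − t·n = (-34, 14, -55) − (-4)·(6, 6, 7) = (-10, 38, -27).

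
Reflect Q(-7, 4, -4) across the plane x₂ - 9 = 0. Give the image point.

With n = (0, 1, 0), the signed offset is (n·Q − 9)/|n|² = -5/1 = -5.
Q' = Q − 2t·n = (-7, 4, -4) − (-10)·(0, 1, 0) = (-7, 14, -4).

(-7, 14, -4)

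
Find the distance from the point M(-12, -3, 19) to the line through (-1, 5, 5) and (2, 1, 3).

4√22

A direction vector is d = (3, -4, -2).
AP = (-11, -8, 14), and AP × d = (72, 20, 68).
|AP × d|² = 10208 and |d|² = 29, so the distance is √(10208/29) = √352 = 4√22.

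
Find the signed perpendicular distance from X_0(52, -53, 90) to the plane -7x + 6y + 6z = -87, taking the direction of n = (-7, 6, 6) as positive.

-5

n·X_0 − (-87) = -55.
|n| = 11, so the signed distance is -55/11 = -5.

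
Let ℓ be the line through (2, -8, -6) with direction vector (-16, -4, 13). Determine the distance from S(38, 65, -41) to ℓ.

√3881

Direction vector d = (-16, -4, 13).
AP = (36, 73, -35), and AP × d = (809, 92, 1024).
|AP × d|² = 1711521 and |d|² = 441, so the distance is √(1711521/441) = √3881.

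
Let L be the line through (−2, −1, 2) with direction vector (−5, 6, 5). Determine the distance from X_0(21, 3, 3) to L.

Direction vector d = (−5, 6, 5).
AP = (23, 4, 1), and AP × d = (14, −120, 158).
|AP × d|² = 39560 and |d|² = 86, so the distance is √(39560/86) = √460 = 2√115.

2√115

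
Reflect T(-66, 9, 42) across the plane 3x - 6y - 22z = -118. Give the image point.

(-54, -15, -46)

With n = (3, -6, -22), the signed offset is (n·T − (-118))/|n|² = -1058/529 = -2.
T' = T − 2t·n = (-66, 9, 42) − (-4)·(3, -6, -22) = (-54, -15, -46).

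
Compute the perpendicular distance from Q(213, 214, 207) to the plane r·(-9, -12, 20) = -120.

9

d = |(-9)·213 + (-12)·214 + 20·207 − (-120)| / √(81 + 144 + 400) = |-225| / 25 = 9.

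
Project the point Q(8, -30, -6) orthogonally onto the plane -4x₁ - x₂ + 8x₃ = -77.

(28/3, -89/3, -26/3)

n = (-4, -1, 8), |n|² = 81, and n·Q − (-77) = 27.
t = 27/81 = 1/3, so the foot is Q − t·n = (8, -30, -6) − (1/3)·(-4, -1, 8) = (28/3, -89/3, -26/3).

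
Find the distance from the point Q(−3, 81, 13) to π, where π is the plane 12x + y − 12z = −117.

6/17

Normal vector n = (12, 1, −12), and n·(−3, 81, 13) − (−117) = 6.
|n| = √(144 + 1 + 144) = 17, so the distance is |6|/17 = 6/17.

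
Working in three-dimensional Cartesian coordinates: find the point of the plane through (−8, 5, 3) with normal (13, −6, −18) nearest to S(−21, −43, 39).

(-8, -49, 21)

n = (13, −6, −18), |n|² = 529, and n·S − (-188) = -529.
t = -529/529 = -1, so the foot is S − t·n = (−21, −43, 39) − (-1)·(13, −6, −18) = (−8, −49, 21).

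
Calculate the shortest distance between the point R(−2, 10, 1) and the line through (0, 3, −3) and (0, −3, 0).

7

A direction vector is d = (0, −6, 3).
AP = (−2, 7, 4); AP·d = -30, |AP|² = 69, |d|² = 45.
distance² = |AP|² − (AP·d)²/|d|² = 69 − 900/45 = 49, so the distance is 7.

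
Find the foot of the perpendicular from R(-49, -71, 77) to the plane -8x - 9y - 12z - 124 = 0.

(-841/17, -1216/17, 1297/17)

The perpendicular from R has direction n = (-8, -9, -12): r = (-49, -71, 77) + λ(-8, -9, -12).
Substitute into the plane: n·(R + λn) = 124 gives 107 + 289λ = 124, so λ = 1/17.
Foot = (-49, -71, 77) + (1/17)·(-8, -9, -12) = (-841/17, -1216/17, 1297/17).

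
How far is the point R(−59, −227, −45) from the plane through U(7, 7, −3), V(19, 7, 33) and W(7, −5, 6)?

UV = (12, 0, 36) and UW = (0, −12, 9), so a normal is n = UV × UW = (432, −108, −144).
n = (432, −108, −144); n·P − 2700 = 2808; |n| = 468; distance = 2808/468 = 6.

6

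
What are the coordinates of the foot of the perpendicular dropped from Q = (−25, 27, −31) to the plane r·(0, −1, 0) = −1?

n = (0, −1, 0), |n|² = 1, and n·Q − (-1) = -26.
t = -26/1 = -26, so the foot is Q − t·n = (−25, 27, −31) − (-26)·(0, −1, 0) = (−25, 1, −31).

(-25, 1, -31)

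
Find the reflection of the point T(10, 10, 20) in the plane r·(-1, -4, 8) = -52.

With n = (-1, -4, 8), the signed offset is (n·T − (-52))/|n|² = 162/81 = 2.
T' = T − 2t·n = (10, 10, 20) − 4·(-1, -4, 8) = (14, 26, -12).

(14, 26, -12)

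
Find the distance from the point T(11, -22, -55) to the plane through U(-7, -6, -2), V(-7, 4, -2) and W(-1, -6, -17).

16√29/29

UV = (0, 10, 0) and UW = (6, 0, -15), so a normal is n = UV × UW = (-150, 0, -60).
Then n·(11, -22, -55) - 1170 = 480.
|n| = √(22500 + 0 + 3600) = 30√29, so the distance is |480|/(30√29) = 16√29/29.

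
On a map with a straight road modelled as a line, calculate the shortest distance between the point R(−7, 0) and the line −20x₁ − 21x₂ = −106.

246/29

The normal to the line is n = (−20, −21) with |n| = 29.
|n·R − (-106)| = |140 − (-106)| = 246, so the distance is 246/29.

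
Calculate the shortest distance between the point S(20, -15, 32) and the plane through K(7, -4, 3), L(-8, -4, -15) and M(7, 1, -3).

√97/97

KL = (-15, 0, -18) and KM = (0, 5, -6), so a normal is n = KL × KM = (90, -90, -75).
Then n·(20, -15, 32) - 765 = -15.
|n| = √(8100 + 8100 + 5625) = 15√97, so the distance is |-15|/(15√97) = √97/97.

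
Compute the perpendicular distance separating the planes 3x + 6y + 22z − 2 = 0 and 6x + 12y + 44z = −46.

25/23

Divide the second equation by 2 to match normals: 3x + 6y + 22z = -23.
With common normal n = (3, 6, 22) (|n| = 23), the distance is |2 − (-23)|/|n| = 25/23.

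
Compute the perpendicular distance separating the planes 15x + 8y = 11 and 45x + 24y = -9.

Divide the second equation by 3 to match normals: 15x + 8y = -3.
With common normal n = (15, 8, 0) (|n| = 17), the distance is |11 − (-3)|/|n| = 14/17.

14/17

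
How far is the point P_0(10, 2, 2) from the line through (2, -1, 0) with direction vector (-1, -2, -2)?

Direction vector d = (-1, -2, -2).
AP = (8, 3, 2), and AP × d = (-2, 14, -13).
|AP × d|² = 369 and |d|² = 9, so the distance is √(369/9) = √41.

√41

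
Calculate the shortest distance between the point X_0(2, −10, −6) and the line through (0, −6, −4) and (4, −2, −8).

A direction vector is d = (4, 4, −4).
AP = (2, −4, −2), and AP × d = (24, 0, 24).
|AP × d|² = 1152 and |d|² = 48, so the distance is √(1152/48) = √24 = 2√6.

2√6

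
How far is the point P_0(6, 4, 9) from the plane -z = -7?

Normal vector n = (0, 0, -1), and n·(6, 4, 9) - (-7) = -2.
|n| = √(0 + 0 + 1) = 1, so the distance is |-2|/1 = 2.

2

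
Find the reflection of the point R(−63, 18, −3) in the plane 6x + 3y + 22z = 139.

With n = (6, 3, 22), the signed offset is (n·R − 139)/|n|² = -529/529 = -1.
R' = R − 2t·n = (−63, 18, −3) − (-2)·(6, 3, 22) = (−51, 24, 41).

(-51, 24, 41)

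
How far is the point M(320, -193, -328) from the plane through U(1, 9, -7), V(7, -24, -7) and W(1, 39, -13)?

UV = (6, -33, 0) and UW = (0, 30, -6), so a normal is n = UV × UW = (198, 36, 180).
Then n·(320, -193, -328) - (-738) = -1890.
|n| = √(39204 + 1296 + 32400) = 270, so the distance is |-1890|/270 = 7.

7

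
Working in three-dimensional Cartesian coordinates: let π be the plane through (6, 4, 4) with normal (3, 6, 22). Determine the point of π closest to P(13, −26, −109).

n = (3, 6, 22), |n|² = 529, and n·P − 130 = -2645.
t = -2645/529 = -5, so the foot is P − t·n = (13, −26, −109) − (-5)·(3, 6, 22) = (28, 4, 1).

(28, 4, 1)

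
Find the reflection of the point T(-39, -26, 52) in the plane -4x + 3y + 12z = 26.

(-7, -50, -44)

With n = (-4, 3, 12), the signed offset is (n·T − 26)/|n|² = 676/169 = 4.
T' = T − 2t·n = (-39, -26, 52) − 8·(-4, 3, 12) = (-7, -50, -44).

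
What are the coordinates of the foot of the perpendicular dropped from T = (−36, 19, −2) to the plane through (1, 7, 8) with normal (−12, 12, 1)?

The perpendicular from T has direction n = (−12, 12, 1): r = (−36, 19, −2) + λ(−12, 12, 1).
Substitute into the plane: n·(T + λn) = 80 gives 658 + 289λ = 80, so λ = -2.
Foot = (−36, 19, −2) + (-2)·(−12, 12, 1) = (−12, −5, −4).

(-12, -5, -4)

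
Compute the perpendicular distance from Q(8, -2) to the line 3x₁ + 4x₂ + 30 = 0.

46/5

d = |3·8 + 4·(-2) − (-30)| / √(9 + 16) = |46|/5 = 46/5.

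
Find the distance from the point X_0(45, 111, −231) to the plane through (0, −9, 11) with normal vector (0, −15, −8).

The plane has equation n·(r − (0, −9, 11)) = 0, i.e. n·r = 47.
Then n·(45, 111, −231) − 47 = 136.
|n| = √(0 + 225 + 64) = 17, so the distance is |136|/17 = 8.

8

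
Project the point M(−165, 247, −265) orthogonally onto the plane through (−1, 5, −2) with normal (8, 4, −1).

The perpendicular from M has direction n = (8, 4, −1): r = (−165, 247, −265) + λ(8, 4, −1).
Substitute into the plane: n·(M + λn) = 14 gives -67 + 81λ = 14, so λ = 1.
Foot = (−165, 247, −265) + 1·(8, 4, −1) = (−157, 251, −266).

(-157, 251, -266)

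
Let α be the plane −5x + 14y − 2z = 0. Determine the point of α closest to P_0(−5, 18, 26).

(0, 4, 28)

The perpendicular from P_0 has direction n = (−5, 14, −2): r = (−5, 18, 26) + t(−5, 14, −2).
Substitute into the plane: n·(P_0 + tn) = 0 gives 225 + 225t = 0, so t = -1.
Foot = (−5, 18, 26) + (-1)·(−5, 14, −2) = (0, 4, 28).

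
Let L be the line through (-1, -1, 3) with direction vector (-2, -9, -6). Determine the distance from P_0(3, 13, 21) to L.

2√13

Direction vector d = (-2, -9, -6).
AP = (4, 14, 18); AP·d = -242, |AP|² = 536, |d|² = 121.
distance² = |AP|² − (AP·d)²/|d|² = 536 − 58564/121 = 52, so the distance is 2√13.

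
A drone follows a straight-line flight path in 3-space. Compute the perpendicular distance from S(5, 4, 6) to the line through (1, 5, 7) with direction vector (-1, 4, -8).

3√2

Direction vector d = (-1, 4, -8).
AP = (4, -1, -1), and AP × d = (12, 33, 15).
|AP × d|² = 1458 and |d|² = 81, so the distance is √(1458/81) = √18 = 3√2.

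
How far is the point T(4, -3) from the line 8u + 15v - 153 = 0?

166/17

d = |8·4 + 15·(-3) − 153| / √(64 + 225) = |-166|/17 = 166/17.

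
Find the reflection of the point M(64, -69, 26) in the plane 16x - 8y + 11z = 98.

(-64, -5, -62)

n = (16, -8, 11), |n|² = 441, n·M − 98 = 1764, so t = 1764/441 = 4.
Foot F = M − 4·n = (0, -37, -18); the reflection is 2F − M = (-64, -5, -62).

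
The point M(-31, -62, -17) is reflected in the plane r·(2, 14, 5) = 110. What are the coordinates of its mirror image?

n = (2, 14, 5), |n|² = 225, n·M − 110 = -1125, so t = -1125/225 = -5.
Foot F = M − (-5)·n = (-21, 8, 8); the reflection is 2F − M = (-11, 78, 33).

(-11, 78, 33)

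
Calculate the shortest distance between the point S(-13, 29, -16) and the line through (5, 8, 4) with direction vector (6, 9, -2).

Direction vector d = (6, 9, -2).
AP = (-18, 21, -20), and AP × d = (138, -156, -288).
|AP × d|² = 126324 and |d|² = 121, so the distance is √(126324/121) = √1044 = 6√29.

6√29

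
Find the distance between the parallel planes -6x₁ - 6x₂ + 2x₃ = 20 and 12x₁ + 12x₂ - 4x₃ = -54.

7/(2√19)

Divide the second equation by -2 to match normals: -6x₁ - 6x₂ + 2x₃ = 27.
Both planes have normal n = (-6, -6, 2), |n| = 2√19. Any point on the first plane is at distance |27 − 20|/|n| = 7/(2√19) from the second.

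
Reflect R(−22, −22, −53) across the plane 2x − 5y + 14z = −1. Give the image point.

(-10, -52, 31)

With n = (2, −5, 14), the signed offset is (n·R − (-1))/|n|² = -675/225 = -3.
R' = R − 2t·n = (−22, −22, −53) − (-6)·(2, −5, 14) = (−10, −52, 31).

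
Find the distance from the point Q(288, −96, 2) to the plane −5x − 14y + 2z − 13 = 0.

7

n = (−5, −14, 2); n·P − 13 = -105; |n| = 15; distance = 105/15 = 7.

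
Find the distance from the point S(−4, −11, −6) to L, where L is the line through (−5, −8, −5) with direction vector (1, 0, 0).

Direction vector d = (1, 0, 0).
AP = (1, −3, −1), and AP × d = (0, −1, 3).
|AP × d|² = 10 and |d|² = 1, so the distance is √10.

√10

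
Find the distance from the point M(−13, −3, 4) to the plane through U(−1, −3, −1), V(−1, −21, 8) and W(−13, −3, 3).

6/7

UV = (0, −18, 9) and UW = (−12, 0, 4), so a normal is n = UV × UW = (−72, −108, −216).
n = (−72, −108, −216); n·P − 612 = -216; |n| = 252; distance = 216/252 = 6/7.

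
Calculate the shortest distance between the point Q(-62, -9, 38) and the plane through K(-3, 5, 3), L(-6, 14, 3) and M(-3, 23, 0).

KL = (-3, 9, 0) and KM = (0, 18, -3), so a normal is n = KL × KM = (-27, -9, -54).
d = |(-27)·(-62) + (-9)·(-9) + (-54)·38 − (-126)| / √(729 + 81 + 2916) = |-171| / (9√46) = 19√46/46.

19/√46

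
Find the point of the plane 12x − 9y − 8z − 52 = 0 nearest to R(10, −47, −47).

(-26, -20, -23)

n = (12, −9, −8), |n|² = 289, and n·R − 52 = 867.
t = 867/289 = 3, so the foot is R − t·n = (10, −47, −47) − 3·(12, −9, −8) = (−26, −20, −23).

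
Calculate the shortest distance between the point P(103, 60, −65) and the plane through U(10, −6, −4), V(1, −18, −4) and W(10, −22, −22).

2

UV = (−9, −12, 0) and UW = (0, −16, −18), so a normal is n = UV × UW = (216, −162, 144).
Then n·(103, 60, −65) − 2556 = 612.
|n| = √(46656 + 26244 + 20736) = 306, so the distance is |612|/306 = 2.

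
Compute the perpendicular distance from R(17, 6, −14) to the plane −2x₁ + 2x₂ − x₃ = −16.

d = |(-2)·17 + 2·6 + (-1)·(-14) − (-16)| / √(4 + 4 + 1) = |8| / 3 = 8/3.

8/3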